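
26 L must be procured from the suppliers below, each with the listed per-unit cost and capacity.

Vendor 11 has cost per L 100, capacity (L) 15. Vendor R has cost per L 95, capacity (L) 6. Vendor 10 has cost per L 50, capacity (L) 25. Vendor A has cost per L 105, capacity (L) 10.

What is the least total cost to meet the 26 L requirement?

Use suppliers in increasing cost order.
Take 25 from Vendor 10 at 50 → need 1 more.
Vendor R (95): take the remaining 1 → done.
Vendor 11, Vendor A: unused.
Cost = 25×50 + 1×95 = 1345.

1345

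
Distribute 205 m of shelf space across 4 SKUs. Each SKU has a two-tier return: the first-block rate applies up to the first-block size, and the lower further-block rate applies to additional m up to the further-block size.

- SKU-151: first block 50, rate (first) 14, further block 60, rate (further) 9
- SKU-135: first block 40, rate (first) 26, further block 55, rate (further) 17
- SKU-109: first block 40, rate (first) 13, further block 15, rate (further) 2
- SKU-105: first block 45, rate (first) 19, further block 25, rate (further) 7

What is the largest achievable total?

Rank every tier by rate: SKU-135/first 26 > SKU-105/first 19 > SKU-135/second 17 > SKU-151/first 14 > SKU-109/first 13 > SKU-151/second 9 > SKU-105/second 7 > SKU-109/second 2.
SKU-135 first at 26: fill all 40 → 165 left.
SKU-105 first at 19: fill all 45 → 120 left.
Fill SKU-135 second block (55 at 17) → 65 left.
SKU-151 first at 14: fill all 50 → 15 left.
SKU-109 first at 13: only 15 left, fill 15.
Total = 26×40 + 19×45 + 17×55 + 14×50 + 13×15 = 3725.

3725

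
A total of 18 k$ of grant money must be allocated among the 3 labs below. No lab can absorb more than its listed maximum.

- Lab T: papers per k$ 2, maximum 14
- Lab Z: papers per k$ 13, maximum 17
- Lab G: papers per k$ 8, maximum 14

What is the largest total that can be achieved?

Highest papers per k$ first: Lab Z 13 > Lab G 8 > Lab T 2.
Give Lab Z 17 to hit its cap of 17 ; 1 left.
Only 1 left; Lab G takes them to reach 1.
Total = 13×17 + 8×1 = 229.

229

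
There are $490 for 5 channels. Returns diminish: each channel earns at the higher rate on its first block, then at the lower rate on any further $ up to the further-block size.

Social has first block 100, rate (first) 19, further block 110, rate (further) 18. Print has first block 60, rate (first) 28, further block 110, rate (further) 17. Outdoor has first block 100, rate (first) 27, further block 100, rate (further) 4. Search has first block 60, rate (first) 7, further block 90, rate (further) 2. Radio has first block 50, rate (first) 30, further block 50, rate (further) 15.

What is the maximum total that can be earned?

Order all 10 blocks by rate: Radio/tier1 30 > Print/tier1 28 > Outdoor/tier1 27 > Social/tier1 19 > Social/tier2 18 > Print/tier2 17 > Radio/tier2 15 > Search/tier1 7 > Outdoor/tier2 4 > Search/tier2 2.
Radio tier1 at 30: fill all 50 → 440 left.
Fill Print tier1 block (60 at 28) → 380 left.
Outdoor tier1 at 27: fill all 100 → 280 left.
Social tier1 at 19: fill all 100 → 180 left.
Social tier2 at 18: fill all 110 → 70 left.
70 remain; put them into Print tier2 at 17.
Total = 30×50 + 28×60 + 27×100 + 19×100 + 18×110 + 17×70 = 10950.

10950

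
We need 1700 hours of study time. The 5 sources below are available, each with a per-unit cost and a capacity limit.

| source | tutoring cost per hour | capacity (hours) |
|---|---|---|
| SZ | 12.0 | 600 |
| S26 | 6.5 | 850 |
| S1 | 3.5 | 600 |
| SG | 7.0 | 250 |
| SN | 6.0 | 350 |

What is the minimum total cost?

9075

Use sources in increasing cost order.
Take 600 from S1 at 3.5 — need 1100 more.
SN at 6.0: take all 350 hours — 750 still needed.
S26 at 6.5: take 750 of its 850 — requirement met.
SG, SZ: unused.
Cost = 600×3.5 + 350×6.0 + 750×6.5 = 9075.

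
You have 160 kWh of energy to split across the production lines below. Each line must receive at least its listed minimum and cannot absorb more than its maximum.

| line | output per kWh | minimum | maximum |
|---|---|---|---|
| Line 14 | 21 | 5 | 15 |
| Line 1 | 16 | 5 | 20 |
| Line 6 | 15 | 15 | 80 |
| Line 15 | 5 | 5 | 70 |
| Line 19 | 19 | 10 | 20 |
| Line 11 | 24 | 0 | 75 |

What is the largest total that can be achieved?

3215

Meeting every minimum uses 5+5+15+5+10+0 = 40 kWh, leaving 120.
Rank by output per kWh: Line 11 24 > Line 14 21 > Line 19 19 > Line 1 16 > Line 6 15 > Line 15 5.
Give Line 11 75 more to hit its cap of 75 — 45 left.
Line 14: +10 to 15 (cap) — 35 left.
Give Line 19 10 more to hit its cap of 20 — 25 left.
Give Line 1 15 more to hit its cap of 20 — 10 left.
Line 6: +10 (room for 65) → 25. Pool exhausted.
Total = 21×15 + 16×20 + 15×25 + 5×5 + 19×20 + 24×75 = 3215.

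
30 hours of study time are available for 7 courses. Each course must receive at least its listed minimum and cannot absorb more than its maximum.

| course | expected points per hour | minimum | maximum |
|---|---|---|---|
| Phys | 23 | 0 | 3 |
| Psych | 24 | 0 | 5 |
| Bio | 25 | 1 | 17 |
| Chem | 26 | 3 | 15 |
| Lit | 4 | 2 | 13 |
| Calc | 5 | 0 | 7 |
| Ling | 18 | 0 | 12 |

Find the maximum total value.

Meeting every minimum uses 0+0+1+3+2+0+0 = 6 hours, leaving 24.
Rank by expected points per hour: Chem 26 > Bio 25 > Psych 24 > Phys 23 > Ling 18 > Calc 5 > Lit 4.
Chem takes 12 more to reach its cap of 15 ; 12 left.
Bio: +12 (room for 16) → 13. Pool exhausted.
Total = 25×13 + 26×15 + 4×2 = 723.

723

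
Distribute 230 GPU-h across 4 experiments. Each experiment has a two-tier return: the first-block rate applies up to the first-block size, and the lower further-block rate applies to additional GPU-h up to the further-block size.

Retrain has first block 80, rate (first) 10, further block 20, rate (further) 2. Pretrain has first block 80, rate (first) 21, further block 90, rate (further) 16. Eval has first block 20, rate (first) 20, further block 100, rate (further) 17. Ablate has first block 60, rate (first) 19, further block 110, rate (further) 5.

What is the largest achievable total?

4410

Rank every tier by rate: Pretrain/T1 21 > Eval/T1 20 > Ablate/T1 19 > Eval/T2 17 > Pretrain/T2 16 > Retrain/T1 10 > Ablate/T2 5 > Retrain/T2 2.
Pretrain T1 at 21: fill all 80 → 150 left.
Eval T1 at 20: fill all 20 → 130 left.
Fill Ablate T1 block (60 at 19) → 70 left.
Eval/T2: +70 of 100 at 17; pool empty.
Total = 21×80 + 20×20 + 19×60 + 17×70 = 4410.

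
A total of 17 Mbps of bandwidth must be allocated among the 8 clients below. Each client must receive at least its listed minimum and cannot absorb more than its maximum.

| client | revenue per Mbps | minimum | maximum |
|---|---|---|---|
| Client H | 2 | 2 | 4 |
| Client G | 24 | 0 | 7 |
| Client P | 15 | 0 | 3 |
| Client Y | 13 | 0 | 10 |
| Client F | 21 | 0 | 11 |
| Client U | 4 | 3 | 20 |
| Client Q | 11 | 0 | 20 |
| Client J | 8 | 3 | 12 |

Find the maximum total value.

Meeting every minimum uses 2+0+0+0+0+3+0+3 = 8 Mbps, leaving 9.
Rank by revenue per Mbps: Client G 24 > Client F 21 > Client P 15 > Client Y 13 > Client Q 11 > Client J 8 > Client U 4 > Client H 2.
Client G: +7 to 7 (cap) → 2 left.
Client F has room for 11 more but only 2 remain, so it gets 2.
Total = 2×2 + 24×7 + 21×2 + 4×3 + 8×3 = 250.

250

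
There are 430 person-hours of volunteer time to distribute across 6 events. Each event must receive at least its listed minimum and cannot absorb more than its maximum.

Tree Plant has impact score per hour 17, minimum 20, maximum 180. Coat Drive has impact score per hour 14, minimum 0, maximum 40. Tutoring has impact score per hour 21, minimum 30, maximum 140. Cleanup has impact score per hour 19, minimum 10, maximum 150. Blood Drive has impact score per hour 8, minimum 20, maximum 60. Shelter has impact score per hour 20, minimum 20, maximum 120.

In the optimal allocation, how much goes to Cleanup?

130

Meeting every minimum uses 20+0+30+10+20+20 = 100 person-hours, leaving 330.
Highest impact score per hour first: Tutoring 21 > Shelter 20 > Cleanup 19 > Tree Plant 17 > Coat Drive 14 > Blood Drive 8.
Tutoring: +110 to 140 (cap) — 220 left.
Shelter takes 100 more to reach its cap of 120 — 120 left.
Only 120 left; Cleanup takes them to reach 130.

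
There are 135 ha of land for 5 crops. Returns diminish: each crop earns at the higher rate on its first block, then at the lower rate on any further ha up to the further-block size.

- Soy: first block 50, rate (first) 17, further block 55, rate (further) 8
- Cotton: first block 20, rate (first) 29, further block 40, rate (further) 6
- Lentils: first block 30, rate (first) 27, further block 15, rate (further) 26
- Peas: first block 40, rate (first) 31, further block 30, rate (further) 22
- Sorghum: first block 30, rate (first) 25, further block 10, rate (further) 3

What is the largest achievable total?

3770

Order all 10 blocks by rate: Peas/first 31 > Cotton/first 29 > Lentils/first 27 > Lentils/second 26 > Sorghum/first 25 > Peas/second 22 > Soy/first 17 > Soy/second 8 > Cotton/second 6 > Sorghum/second 3.
Peas/first (31): +40 → 95 left.
Fill Cotton first block (20 at 29) → 75 left.
Lentils/first (27): +30 → 45 left.
Fill Lentils second block (15 at 26) → 30 left.
Sorghum/first (25): +30 → 0 left.
Total = 31×40 + 29×20 + 27×30 + 26×15 + 25×30 = 3770.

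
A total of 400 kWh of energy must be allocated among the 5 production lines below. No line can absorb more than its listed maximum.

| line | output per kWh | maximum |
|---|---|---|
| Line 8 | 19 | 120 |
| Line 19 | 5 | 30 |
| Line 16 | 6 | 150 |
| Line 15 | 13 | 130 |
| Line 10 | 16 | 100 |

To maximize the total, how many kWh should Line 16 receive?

Highest output per kWh first: Line 8 19 > Line 10 16 > Line 15 13 > Line 16 6 > Line 19 5.
Line 8: +120 to 120 (cap) — 280 left.
Line 10 takes 100 to reach its cap of 100 — 180 left.
Line 15 takes 130 to reach its cap of 130 — 50 left.
Line 16: +50 (room for 150) → 50. Pool exhausted.

50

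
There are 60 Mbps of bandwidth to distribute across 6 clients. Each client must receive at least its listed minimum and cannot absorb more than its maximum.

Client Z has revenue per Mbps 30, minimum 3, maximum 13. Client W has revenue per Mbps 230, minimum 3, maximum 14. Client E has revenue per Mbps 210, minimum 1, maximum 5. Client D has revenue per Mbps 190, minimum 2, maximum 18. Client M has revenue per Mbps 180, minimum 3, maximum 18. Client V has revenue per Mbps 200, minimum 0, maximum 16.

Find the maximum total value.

11700

Meeting every minimum uses 3+3+1+2+3+0 = 12 Mbps, leaving 48.
Order the clients by revenue per Mbps: Client W 230 > Client E 210 > Client V 200 > Client D 190 > Client M 180 > Client Z 30.
Give Client W 11 more to hit its cap of 14 ; 37 left.
Client E takes 4 more to reach its cap of 5 ; 33 left.
Give Client V 16 more to hit its cap of 16 ; 17 left.
Give Client D 16 more to hit its cap of 18 ; 1 left.
Only 1 left; Client M takes them to reach 4.
Total = 30×3 + 230×14 + 210×5 + 190×18 + 180×4 + 200×16 = 11700.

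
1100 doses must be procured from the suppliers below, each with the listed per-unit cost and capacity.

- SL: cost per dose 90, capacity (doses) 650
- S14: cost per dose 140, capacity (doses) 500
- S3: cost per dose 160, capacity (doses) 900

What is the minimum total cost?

121500

Cheapest first:
Take 650 from SL at 90 — need 450 more.
S14 at 140: take 450 of its 500 — requirement met.
S3: unused.
Cost = 650×90 + 450×140 = 121500.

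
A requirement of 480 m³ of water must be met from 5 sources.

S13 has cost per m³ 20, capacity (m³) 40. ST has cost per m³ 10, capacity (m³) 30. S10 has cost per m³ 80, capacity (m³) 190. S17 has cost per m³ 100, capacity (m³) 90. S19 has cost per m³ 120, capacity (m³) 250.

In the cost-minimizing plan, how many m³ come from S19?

Fill from the cheapest source first.
ST (10): use full 30 ; 450 m³ to go.
Take 40 from S13 at 20 ; need 410 more.
Take 190 from S10 at 80 ; need 220 more.
S17 at 100: take all 90 m³ ; 130 still needed.
S19 at 120: take 130 of its 250 ; requirement met.

130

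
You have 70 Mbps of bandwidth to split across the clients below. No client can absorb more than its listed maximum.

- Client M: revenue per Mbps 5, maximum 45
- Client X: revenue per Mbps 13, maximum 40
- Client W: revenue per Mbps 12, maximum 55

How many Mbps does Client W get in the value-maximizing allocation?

Highest revenue per Mbps first: Client X 13 > Client W 12 > Client M 5.
Give Client X 40 to hit its cap of 40 ; 30 left.
Only 30 left; Client W takes them to reach 30.

30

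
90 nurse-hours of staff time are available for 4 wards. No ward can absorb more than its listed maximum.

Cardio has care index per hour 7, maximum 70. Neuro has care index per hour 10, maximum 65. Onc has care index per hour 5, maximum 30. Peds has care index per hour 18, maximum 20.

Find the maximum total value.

Rank by care index per hour: Peds 18 > Neuro 10 > Cardio 7 > Onc 5.
Peds: +20 to 20 (cap) ; 70 left.
Give Neuro 65 to hit its cap of 65 ; 5 left.
Cardio: +5 (room for 70) → 5. Pool exhausted.
Total = 7×5 + 10×65 + 18×20 = 1045.

1045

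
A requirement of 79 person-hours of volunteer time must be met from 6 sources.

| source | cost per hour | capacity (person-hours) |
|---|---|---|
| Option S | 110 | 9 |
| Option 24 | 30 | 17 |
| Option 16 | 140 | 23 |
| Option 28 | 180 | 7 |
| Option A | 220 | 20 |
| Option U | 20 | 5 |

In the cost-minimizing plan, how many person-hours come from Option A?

18

Fill from the cheapest source first.
Take 5 from Option U at 20 ; need 74 more.
Option 24 at 30: take all 17 person-hours ; 57 still needed.
Option S at 110: take all 9 person-hours ; 48 still needed.
Option 16 (140): use full 23 ; 25 person-hours to go.
Take 7 from Option 28 at 180 ; need 18 more.
Option A (220): take the remaining 18 ; done.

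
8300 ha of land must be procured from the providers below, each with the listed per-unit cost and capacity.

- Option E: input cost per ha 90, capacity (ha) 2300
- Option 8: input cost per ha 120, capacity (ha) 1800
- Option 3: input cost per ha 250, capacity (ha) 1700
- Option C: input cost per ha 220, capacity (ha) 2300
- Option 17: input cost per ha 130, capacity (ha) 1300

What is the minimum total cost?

Fill from the cheapest provider first.
Take 2300 from Option E at 90 → need 6000 more.
Option 8 at 120: take all 1800 ha → 4200 still needed.
Take 1300 from Option 17 at 130 → need 2900 more.
Option C at 220: take all 2300 ha → 600 still needed.
Option 3 at 250: take 600 of its 1700 → requirement met.
Cost = 2300×90 + 1800×120 + 1300×130 + 2300×220 + 600×250 = 1248000.

1248000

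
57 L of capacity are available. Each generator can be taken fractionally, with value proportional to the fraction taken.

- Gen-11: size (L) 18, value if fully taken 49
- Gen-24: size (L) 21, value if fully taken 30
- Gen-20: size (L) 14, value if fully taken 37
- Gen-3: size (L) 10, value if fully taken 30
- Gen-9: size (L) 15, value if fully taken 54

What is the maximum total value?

Best value per unit of size first: Gen-9 54/15≈3.6, Gen-3 30/10≈3, Gen-11 49/18≈2.72, Gen-20 37/14≈2.64, Gen-24 30/21≈1.43.
Take all of Gen-9 (15 L, value 54) — 42 L left.
All 10 L of Gen-3 fit (value 30) — 32 remain.
Take all of Gen-11 (18 L, value 49) — 14 L left.
All 14 L of Gen-20 fit (value 37) — 0 remain.
Total value = 170.

170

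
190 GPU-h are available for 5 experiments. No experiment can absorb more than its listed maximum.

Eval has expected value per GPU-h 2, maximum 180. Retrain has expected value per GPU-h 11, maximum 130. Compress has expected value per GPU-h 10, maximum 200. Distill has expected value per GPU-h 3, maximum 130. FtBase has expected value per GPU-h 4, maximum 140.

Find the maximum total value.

2030

Highest expected value per GPU-h first: Retrain 11 > Compress 10 > FtBase 4 > Distill 3 > Eval 2.
Retrain takes 130 to reach its cap of 130 → 60 left.
Only 60 left; Compress takes them to reach 60.
Total = 11×130 + 10×60 = 2030.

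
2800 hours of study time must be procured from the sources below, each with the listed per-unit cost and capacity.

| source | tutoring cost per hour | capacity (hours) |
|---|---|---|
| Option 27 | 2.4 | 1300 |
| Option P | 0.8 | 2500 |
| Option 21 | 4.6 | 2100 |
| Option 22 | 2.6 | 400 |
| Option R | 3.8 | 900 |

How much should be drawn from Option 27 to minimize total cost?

300

Fill from the cheapest source first.
Take 2500 from Option P at 0.8 ; need 300 more.
Take 300 from Option 27 at 2.4 to finish.
Option 22, Option R, Option 21: unused.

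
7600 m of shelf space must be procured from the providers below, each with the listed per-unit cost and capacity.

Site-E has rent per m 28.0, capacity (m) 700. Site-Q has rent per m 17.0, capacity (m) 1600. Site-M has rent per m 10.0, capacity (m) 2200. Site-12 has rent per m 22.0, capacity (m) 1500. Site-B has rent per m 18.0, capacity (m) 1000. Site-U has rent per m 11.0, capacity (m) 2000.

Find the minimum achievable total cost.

106800

Fill from the cheapest provider first.
Site-M at 10.0: take all 2200 m — 5400 still needed.
Site-U (11.0): use full 2000 — 3400 m to go.
Take 1600 from Site-Q at 17.0 — need 1800 more.
Site-B at 18.0: take all 1000 m — 800 still needed.
Site-12 at 22.0: take 800 of its 1500 — requirement met.
Site-E: unused.
Cost = 2200×10.0 + 2000×11.0 + 1600×17.0 + 1000×18.0 + 800×22.0 = 106800.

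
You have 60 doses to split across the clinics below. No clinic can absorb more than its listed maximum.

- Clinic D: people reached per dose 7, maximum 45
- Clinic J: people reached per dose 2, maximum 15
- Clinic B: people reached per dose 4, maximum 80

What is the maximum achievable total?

Highest people reached per dose first: Clinic D 7 > Clinic B 4 > Clinic J 2.
Clinic D: +45 to 45 (cap) — 15 left.
Clinic B: +15 (room for 80) → 15. Pool exhausted.
Total = 7×45 + 4×15 = 375.

375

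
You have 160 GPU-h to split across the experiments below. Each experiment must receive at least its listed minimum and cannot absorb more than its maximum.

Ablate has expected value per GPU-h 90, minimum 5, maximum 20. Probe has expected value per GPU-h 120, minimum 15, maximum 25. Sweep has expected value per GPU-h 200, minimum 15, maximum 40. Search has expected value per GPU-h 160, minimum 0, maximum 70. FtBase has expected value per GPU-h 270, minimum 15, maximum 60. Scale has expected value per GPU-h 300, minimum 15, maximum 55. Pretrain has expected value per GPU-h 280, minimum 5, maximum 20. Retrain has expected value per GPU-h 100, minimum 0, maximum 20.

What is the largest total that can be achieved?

Meeting every minimum uses 5+15+15+0+15+15+5+0 = 70 GPU-h, leaving 90.
Rank by expected value per GPU-h: Scale 300 > Pretrain 280 > FtBase 270 > Sweep 200 > Search 160 > Probe 120 > Retrain 100 > Ablate 90.
Scale: +40 to 55 (cap) ; 50 left.
Give Pretrain 15 more to hit its cap of 20 ; 35 left.
Only 35 left; FtBase takes them to reach 50.
Total = 90×5 + 120×15 + 200×15 + 270×50 + 300×55 + 280×20 = 40850.

40850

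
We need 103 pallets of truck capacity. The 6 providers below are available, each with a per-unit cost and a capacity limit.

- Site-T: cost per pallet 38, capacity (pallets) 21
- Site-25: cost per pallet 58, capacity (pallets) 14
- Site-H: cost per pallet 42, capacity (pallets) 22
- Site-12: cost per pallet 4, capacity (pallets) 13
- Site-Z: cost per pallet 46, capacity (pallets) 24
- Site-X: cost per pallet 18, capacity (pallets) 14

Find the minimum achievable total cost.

3652

Cheapest first:
Site-12 at 4: take all 13 pallets → 90 still needed.
Site-X (18): use full 14 → 76 pallets to go.
Site-T at 38: take all 21 pallets → 55 still needed.
Site-H at 42: take all 22 pallets → 33 still needed.
Take 24 from Site-Z at 46 → need 9 more.
Site-25 at 58: take 9 of its 14 → requirement met.
Cost = 13×4 + 14×18 + 21×38 + 22×42 + 24×46 + 9×58 = 3652.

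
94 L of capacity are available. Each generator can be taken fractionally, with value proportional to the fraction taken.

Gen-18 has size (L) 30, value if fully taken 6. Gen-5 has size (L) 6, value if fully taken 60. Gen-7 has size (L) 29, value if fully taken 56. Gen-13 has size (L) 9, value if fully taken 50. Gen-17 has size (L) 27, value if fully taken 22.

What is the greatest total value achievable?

Sort by value density: Gen-5 60/6≈10, Gen-13 50/9≈5.56, Gen-7 56/29≈1.93, Gen-17 22/27≈0.815, Gen-18 6/30≈0.2.
All 6 L of Gen-5 fit (value 60) → 88 remain.
Take all of Gen-13 (9 L, value 50) → 79 L left.
All 29 L of Gen-7 fit (value 56) → 50 remain.
Gen-17: take in full, 27 L for value 22 → 23 left.
Fill the last 23 L with part of Gen-18: 23/30 of it earns 4.6.
Total value = 192.6.

192.6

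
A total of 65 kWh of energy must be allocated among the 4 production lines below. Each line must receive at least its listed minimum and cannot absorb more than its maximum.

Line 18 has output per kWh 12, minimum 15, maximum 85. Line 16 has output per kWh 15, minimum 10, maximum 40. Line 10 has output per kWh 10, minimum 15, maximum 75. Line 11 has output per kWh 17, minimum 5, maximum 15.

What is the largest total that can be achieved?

Meeting every minimum uses 15+10+15+5 = 45 kWh, leaving 20.
Order the production lines by output per kWh: Line 11 17 > Line 16 15 > Line 18 12 > Line 10 10.
Line 11 takes 10 more to reach its cap of 15 — 10 left.
Line 16: +10 (room for 30) → 20. Pool exhausted.
Total = 12×15 + 15×20 + 10×15 + 17×15 = 885.

885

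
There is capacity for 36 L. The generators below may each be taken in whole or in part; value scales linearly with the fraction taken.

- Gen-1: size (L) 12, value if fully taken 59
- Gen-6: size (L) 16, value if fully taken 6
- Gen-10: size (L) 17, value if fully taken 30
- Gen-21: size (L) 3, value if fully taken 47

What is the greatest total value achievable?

Rank by value-to-size ratio: Gen-21 47/3≈15.7, Gen-1 59/12≈4.92, Gen-10 30/17≈1.76, Gen-6 6/16≈0.375.
Gen-21: take in full, 3 L for value 47 → 33 left.
All 12 L of Gen-1 fit (value 59) → 21 remain.
Take all of Gen-10 (17 L, value 30) → 4 L left.
Fill the last 4 L with part of Gen-6: 4/16 of it earns 1.5.
Total value = 137.5.

137.5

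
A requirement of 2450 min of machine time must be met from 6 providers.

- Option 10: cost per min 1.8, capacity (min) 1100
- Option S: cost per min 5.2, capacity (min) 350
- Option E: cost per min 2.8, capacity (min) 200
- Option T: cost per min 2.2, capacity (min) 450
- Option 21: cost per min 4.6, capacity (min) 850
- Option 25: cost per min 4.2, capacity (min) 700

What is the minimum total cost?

Cheapest first:
Option 10 (1.8): use full 1100 — 1350 min to go.
Option T at 2.2: take all 450 min — 900 still needed.
Take 200 from Option E at 2.8 — need 700 more.
Take 700 from Option 25 at 4.2 — need 0 more.
Option 21, Option S: unused.
Cost = 1100×1.8 + 450×2.2 + 200×2.8 + 700×4.2 = 6470.

6470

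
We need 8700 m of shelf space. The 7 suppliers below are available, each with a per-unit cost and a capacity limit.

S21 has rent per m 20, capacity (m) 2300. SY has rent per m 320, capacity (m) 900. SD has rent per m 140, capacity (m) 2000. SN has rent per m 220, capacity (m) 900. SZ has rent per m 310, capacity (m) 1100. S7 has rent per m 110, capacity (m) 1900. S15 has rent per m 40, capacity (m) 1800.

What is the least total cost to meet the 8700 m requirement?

761000

Cheapest first:
S21 at 20: take all 2300 m ; 6400 still needed.
S15 (40): use full 1800 ; 4600 m to go.
S7 at 110: take all 1900 m ; 2700 still needed.
SD at 140: take all 2000 m ; 700 still needed.
SN (220): take the remaining 700 ; done.
SZ, SY: unused.
Cost = 2300×20 + 1800×40 + 1900×110 + 2000×140 + 700×220 = 761000.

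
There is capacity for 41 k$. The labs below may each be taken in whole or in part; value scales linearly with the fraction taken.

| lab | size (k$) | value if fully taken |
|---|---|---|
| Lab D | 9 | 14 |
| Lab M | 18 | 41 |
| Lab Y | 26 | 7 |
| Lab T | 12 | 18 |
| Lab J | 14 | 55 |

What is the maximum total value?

Rank by value-to-size ratio: Lab J 55/14≈3.93, Lab M 41/18≈2.28, Lab D 14/9≈1.56, Lab T 18/12≈1.5, Lab Y 7/26≈0.269.
Lab J: take in full, 14 k$ for value 55 → 27 left.
Lab M: take in full, 18 k$ for value 41 → 9 left.
Lab D: take in full, 9 k$ for value 14 → 0 left.
Total value = 110.

110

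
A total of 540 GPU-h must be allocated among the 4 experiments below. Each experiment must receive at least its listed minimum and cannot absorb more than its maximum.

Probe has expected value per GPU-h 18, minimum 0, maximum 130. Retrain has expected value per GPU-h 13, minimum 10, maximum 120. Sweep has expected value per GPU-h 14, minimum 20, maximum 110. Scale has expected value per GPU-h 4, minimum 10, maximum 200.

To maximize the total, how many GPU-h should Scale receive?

Meeting every minimum uses 0+10+20+10 = 40 GPU-h, leaving 500.
Rank by expected value per GPU-h: Probe 18 > Sweep 14 > Retrain 13 > Scale 4.
Probe: +130 to 130 (cap) ; 370 left.
Sweep: +90 to 110 (cap) ; 280 left.
Retrain takes 110 more to reach its cap of 120 ; 170 left.
Scale: +170 (room for 190) → 180. Pool exhausted.

180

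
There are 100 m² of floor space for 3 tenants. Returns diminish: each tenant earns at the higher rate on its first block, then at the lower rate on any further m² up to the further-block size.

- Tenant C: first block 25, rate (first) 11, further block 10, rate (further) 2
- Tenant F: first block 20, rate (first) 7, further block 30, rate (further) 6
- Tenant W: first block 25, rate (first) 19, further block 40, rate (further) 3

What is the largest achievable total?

Rank every tier by rate: Tenant W/tier1 19 > Tenant C/tier1 11 > Tenant F/tier1 7 > Tenant F/tier2 6 > Tenant W/tier2 3 > Tenant C/tier2 2.
Tenant W/tier1 (19): +25 — 75 left.
Fill Tenant C tier1 block (25 at 11) — 50 left.
Tenant F tier1 at 7: fill all 20 — 30 left.
Fill Tenant F tier2 block (30 at 6) — 0 left.
Total = 19×25 + 11×25 + 7×20 + 6×30 = 1070.

1070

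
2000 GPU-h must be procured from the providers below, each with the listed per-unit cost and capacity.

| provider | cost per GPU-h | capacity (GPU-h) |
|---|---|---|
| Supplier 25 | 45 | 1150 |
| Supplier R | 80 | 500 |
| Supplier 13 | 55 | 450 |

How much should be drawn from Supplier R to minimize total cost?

Use providers in increasing cost order.
Supplier 25 (45): use full 1150 → 850 GPU-h to go.
Supplier 13 at 55: take all 450 GPU-h → 400 still needed.
Supplier R at 80: take 400 of its 500 → requirement met.

400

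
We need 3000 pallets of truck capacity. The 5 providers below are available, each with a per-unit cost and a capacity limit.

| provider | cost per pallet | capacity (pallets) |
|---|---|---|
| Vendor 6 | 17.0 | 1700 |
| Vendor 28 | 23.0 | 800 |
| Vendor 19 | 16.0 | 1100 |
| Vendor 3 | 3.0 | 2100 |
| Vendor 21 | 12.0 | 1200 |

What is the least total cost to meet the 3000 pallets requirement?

Use providers in increasing cost order.
Vendor 3 at 3.0: take all 2100 pallets ; 900 still needed.
Take 900 from Vendor 21 at 12.0 to finish.
Vendor 19, Vendor 6, Vendor 28: unused.
Cost = 2100×3.0 + 900×12.0 = 17100.

17100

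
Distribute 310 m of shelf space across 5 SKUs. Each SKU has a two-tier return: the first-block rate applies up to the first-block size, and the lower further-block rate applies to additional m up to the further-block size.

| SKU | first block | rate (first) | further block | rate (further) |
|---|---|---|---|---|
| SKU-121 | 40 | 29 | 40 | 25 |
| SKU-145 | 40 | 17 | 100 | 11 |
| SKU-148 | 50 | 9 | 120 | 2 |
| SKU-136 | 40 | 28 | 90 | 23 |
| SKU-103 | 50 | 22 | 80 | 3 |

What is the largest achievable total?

7240

Treat each block as its own option and order by rate: SKU-121/T1 29 > SKU-136/T1 28 > SKU-121/T2 25 > SKU-136/T2 23 > SKU-103/T1 22 > SKU-145/T1 17 > SKU-145/T2 11 > SKU-148/T1 9 > SKU-103/T2 3 > SKU-148/T2 2.
SKU-121 T1 at 29: fill all 40 ; 270 left.
Fill SKU-136 T1 block (40 at 28) ; 230 left.
SKU-121 T2 at 25: fill all 40 ; 190 left.
Fill SKU-136 T2 block (90 at 23) ; 100 left.
Fill SKU-103 T1 block (50 at 22) ; 50 left.
SKU-145/T1 (17): +40 ; 10 left.
SKU-145/T2: +10 of 100 at 11; pool empty.
Total = 29×40 + 28×40 + 25×40 + 23×90 + 22×50 + 17×40 + 11×10 = 7240.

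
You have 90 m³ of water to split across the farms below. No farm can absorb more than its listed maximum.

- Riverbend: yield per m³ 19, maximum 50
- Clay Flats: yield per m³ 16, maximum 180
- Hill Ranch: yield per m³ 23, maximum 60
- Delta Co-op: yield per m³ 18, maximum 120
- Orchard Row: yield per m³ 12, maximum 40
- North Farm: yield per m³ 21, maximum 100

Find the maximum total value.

Rank by yield per m³: Hill Ranch 23 > North Farm 21 > Riverbend 19 > Delta Co-op 18 > Clay Flats 16 > Orchard Row 12.
Hill Ranch takes 60 to reach its cap of 60 ; 30 left.
Only 30 left; North Farm takes them to reach 30.
Total = 23×60 + 21×30 = 2010.

2010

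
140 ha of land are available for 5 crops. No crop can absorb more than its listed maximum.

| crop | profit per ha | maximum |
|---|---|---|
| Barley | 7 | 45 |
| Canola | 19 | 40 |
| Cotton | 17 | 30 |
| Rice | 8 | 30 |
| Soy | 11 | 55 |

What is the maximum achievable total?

1995

Order the crops by profit per ha: Canola 19 > Cotton 17 > Soy 11 > Rice 8 > Barley 7.
Give Canola 40 to hit its cap of 40 ; 100 left.
Cotton: +30 to 30 (cap) ; 70 left.
Give Soy 55 to hit its cap of 55 ; 15 left.
Rice: +15 (room for 30) → 15. Pool exhausted.
Total = 19×40 + 17×30 + 8×15 + 11×55 = 1995.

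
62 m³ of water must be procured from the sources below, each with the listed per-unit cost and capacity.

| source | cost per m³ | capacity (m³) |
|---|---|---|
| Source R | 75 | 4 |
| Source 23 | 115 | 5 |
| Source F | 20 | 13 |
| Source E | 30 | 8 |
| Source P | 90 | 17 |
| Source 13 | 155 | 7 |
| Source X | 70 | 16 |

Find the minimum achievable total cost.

Cheapest first:
Source F (20): use full 13 → 49 m³ to go.
Source E (30): use full 8 → 41 m³ to go.
Take 16 from Source X at 70 → need 25 more.
Source R (75): use full 4 → 21 m³ to go.
Take 17 from Source P at 90 → need 4 more.
Source 23 at 115: take 4 of its 5 → requirement met.
Source 13: unused.
Cost = 13×20 + 8×30 + 16×70 + 4×75 + 17×90 + 4×115 = 3910.

3910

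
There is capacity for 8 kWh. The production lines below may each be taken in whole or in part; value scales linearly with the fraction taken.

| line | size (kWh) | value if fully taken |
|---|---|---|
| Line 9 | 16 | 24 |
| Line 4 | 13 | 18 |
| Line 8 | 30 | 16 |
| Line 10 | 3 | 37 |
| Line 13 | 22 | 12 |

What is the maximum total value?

44.5

Sort by value density: Line 10 37/3≈12.3, Line 9 24/16≈1.5, Line 4 18/13≈1.38, Line 13 12/22≈0.545, Line 8 16/30≈0.533.
Take all of Line 10 (3 kWh, value 37) → 5 kWh left.
Only 5 kWh remain; take 5/16 of Line 9 for value 24×5/16 = 7.5.
Total value = 44.5.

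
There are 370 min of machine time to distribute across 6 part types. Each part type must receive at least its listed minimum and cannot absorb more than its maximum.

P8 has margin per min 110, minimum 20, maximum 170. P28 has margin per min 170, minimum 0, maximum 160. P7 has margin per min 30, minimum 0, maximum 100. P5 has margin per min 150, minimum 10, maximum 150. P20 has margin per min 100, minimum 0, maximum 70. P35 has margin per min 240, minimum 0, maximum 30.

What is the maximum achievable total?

Meeting every minimum uses 20+0+0+10+0+0 = 30 min, leaving 340.
Highest margin per min first: P35 240 > P28 170 > P5 150 > P8 110 > P20 100 > P7 30.
Give P35 30 more to hit its cap of 30 → 310 left.
Give P28 160 more to hit its cap of 160 → 150 left.
Give P5 140 more to hit its cap of 150 → 10 left.
P8: +10 (room for 150) → 30. Pool exhausted.
Total = 110×30 + 170×160 + 150×150 + 240×30 = 60200.

60200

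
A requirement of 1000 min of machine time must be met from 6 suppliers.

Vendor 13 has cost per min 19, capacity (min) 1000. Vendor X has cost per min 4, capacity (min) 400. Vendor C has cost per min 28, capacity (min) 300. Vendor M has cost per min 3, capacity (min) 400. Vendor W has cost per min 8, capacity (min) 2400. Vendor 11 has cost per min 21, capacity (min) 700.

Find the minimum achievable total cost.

4400

Cheapest first:
Take 400 from Vendor M at 3 ; need 600 more.
Take 400 from Vendor X at 4 ; need 200 more.
Vendor W (8): take the remaining 200 ; done.
Vendor 13, Vendor 11, Vendor C: unused.
Cost = 400×3 + 400×4 + 200×8 = 4400.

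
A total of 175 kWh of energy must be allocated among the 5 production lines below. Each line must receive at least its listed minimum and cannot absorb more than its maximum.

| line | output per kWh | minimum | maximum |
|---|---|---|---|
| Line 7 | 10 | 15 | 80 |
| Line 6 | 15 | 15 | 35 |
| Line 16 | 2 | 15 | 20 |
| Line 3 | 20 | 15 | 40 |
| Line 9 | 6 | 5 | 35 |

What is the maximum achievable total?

2185

Meeting every minimum uses 15+15+15+15+5 = 65 kWh, leaving 110.
Rank by output per kWh: Line 3 20 > Line 6 15 > Line 7 10 > Line 9 6 > Line 16 2.
Line 3 takes 25 more to reach its cap of 40 → 85 left.
Line 6: +20 to 35 (cap) → 65 left.
Line 7: +65 to 80 (cap) → 0 left.
Total = 10×80 + 15×35 + 2×15 + 20×40 + 6×5 = 2185.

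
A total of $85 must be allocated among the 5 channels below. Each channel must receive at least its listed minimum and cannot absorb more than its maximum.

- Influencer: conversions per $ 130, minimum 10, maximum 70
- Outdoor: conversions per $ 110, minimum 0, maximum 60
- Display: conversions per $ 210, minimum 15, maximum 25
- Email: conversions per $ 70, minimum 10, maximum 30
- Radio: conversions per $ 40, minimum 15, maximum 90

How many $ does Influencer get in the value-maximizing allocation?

35

Meeting every minimum uses 10+0+15+10+15 = 50 $, leaving 35.
Order the channels by conversions per $: Display 210 > Influencer 130 > Outdoor 110 > Email 70 > Radio 40.
Give Display 10 more to hit its cap of 25 — 25 left.
Influencer: +25 (room for 60) → 35. Pool exhausted.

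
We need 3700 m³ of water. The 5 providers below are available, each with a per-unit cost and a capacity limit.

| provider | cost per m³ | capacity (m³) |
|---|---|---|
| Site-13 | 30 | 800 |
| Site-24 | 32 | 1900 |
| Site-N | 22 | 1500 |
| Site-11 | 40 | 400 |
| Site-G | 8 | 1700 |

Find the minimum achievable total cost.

Use providers in increasing cost order.
Site-G (8): use full 1700 — 2000 m³ to go.
Take 1500 from Site-N at 22 — need 500 more.
Site-13 (30): take the remaining 500 — done.
Site-24, Site-11: unused.
Cost = 1700×8 + 1500×22 + 500×30 = 61600.

61600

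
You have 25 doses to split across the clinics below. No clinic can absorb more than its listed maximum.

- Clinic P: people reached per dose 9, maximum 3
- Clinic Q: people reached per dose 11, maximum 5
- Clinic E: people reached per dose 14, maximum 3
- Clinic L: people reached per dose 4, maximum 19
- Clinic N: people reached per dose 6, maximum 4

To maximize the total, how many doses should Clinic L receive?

Highest people reached per dose first: Clinic E 14 > Clinic Q 11 > Clinic P 9 > Clinic N 6 > Clinic L 4.
Clinic E: +3 to 3 (cap) ; 22 left.
Clinic Q takes 5 to reach its cap of 5 ; 17 left.
Give Clinic P 3 to hit its cap of 3 ; 14 left.
Clinic N takes 4 to reach its cap of 4 ; 10 left.
Clinic L: +10 (room for 19) → 10. Pool exhausted.

10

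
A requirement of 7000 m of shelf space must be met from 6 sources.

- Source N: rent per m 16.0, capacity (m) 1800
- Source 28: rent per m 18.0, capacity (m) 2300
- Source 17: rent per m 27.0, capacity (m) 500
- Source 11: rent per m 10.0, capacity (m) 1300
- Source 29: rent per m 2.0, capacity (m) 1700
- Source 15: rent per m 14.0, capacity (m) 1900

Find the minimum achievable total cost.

77200

Fill from the cheapest source first.
Source 29 (2.0): use full 1700 → 5300 m to go.
Source 11 at 10.0: take all 1300 m → 4000 still needed.
Source 15 at 14.0: take all 1900 m → 2100 still needed.
Take 1800 from Source N at 16.0 → need 300 more.
Source 28 at 18.0: take 300 of its 2300 → requirement met.
Source 17: unused.
Cost = 1700×2.0 + 1300×10.0 + 1900×14.0 + 1800×16.0 + 300×18.0 = 77200.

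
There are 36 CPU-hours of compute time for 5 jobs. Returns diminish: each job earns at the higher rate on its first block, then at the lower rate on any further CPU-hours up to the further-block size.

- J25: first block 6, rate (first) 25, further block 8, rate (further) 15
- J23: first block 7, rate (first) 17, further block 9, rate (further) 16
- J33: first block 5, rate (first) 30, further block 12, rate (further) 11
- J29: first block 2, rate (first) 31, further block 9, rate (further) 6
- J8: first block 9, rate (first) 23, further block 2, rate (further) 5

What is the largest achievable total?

Treat each block as its own option and order by rate: J29/T1 31 > J33/T1 30 > J25/T1 25 > J8/T1 23 > J23/T1 17 > J23/T2 16 > J25/T2 15 > J33/T2 11 > J29/T2 6 > J8/T2 5.
Fill J29 T1 block (2 at 31) ; 34 left.
Fill J33 T1 block (5 at 30) ; 29 left.
Fill J25 T1 block (6 at 25) ; 23 left.
Fill J8 T1 block (9 at 23) ; 14 left.
J23/T1 (17): +7 ; 7 left.
J23/T2: +7 of 9 at 16; pool empty.
Total = 31×2 + 30×5 + 25×6 + 23×9 + 17×7 + 16×7 = 800.

800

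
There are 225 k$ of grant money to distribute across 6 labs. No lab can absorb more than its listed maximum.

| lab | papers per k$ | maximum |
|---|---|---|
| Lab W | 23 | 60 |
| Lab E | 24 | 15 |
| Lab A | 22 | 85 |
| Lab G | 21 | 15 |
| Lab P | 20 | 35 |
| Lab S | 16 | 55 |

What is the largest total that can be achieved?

Highest papers per k$ first: Lab E 24 > Lab W 23 > Lab A 22 > Lab G 21 > Lab P 20 > Lab S 16.
Give Lab E 15 to hit its cap of 15 — 210 left.
Give Lab W 60 to hit its cap of 60 — 150 left.
Give Lab A 85 to hit its cap of 85 — 65 left.
Give Lab G 15 to hit its cap of 15 — 50 left.
Lab P takes 35 to reach its cap of 35 — 15 left.
Lab S has room for 55 but only 15 remain, so it gets 15.
Total = 23×60 + 24×15 + 22×85 + 21×15 + 20×35 + 16×15 = 4865.

4865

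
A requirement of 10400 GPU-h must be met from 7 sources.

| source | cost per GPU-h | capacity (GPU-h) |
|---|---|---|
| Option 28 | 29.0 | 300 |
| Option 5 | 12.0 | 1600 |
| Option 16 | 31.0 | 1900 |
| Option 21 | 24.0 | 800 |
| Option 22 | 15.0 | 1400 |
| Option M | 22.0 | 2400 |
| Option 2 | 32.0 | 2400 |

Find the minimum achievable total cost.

Use sources in increasing cost order.
Option 5 at 12.0: take all 1600 GPU-h — 8800 still needed.
Option 22 (15.0): use full 1400 — 7400 GPU-h to go.
Option M at 22.0: take all 2400 GPU-h — 5000 still needed.
Option 21 (24.0): use full 800 — 4200 GPU-h to go.
Option 28 at 29.0: take all 300 GPU-h — 3900 still needed.
Option 16 (31.0): use full 1900 — 2000 GPU-h to go.
Option 2 at 32.0: take 2000 of its 2400 — requirement met.
Cost = 1600×12.0 + 1400×15.0 + 2400×22.0 + 800×24.0 + 300×29.0 + 1900×31.0 + 2000×32.0 = 243800.

243800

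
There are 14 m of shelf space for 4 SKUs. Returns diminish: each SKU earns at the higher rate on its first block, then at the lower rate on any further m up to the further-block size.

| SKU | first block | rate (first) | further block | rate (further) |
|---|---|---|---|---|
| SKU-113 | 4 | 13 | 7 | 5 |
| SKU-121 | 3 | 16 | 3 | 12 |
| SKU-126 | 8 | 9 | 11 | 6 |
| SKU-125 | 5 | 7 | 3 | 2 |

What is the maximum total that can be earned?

172

Order all 8 blocks by rate: SKU-121/first 16 > SKU-113/first 13 > SKU-121/second 12 > SKU-126/first 9 > SKU-125/first 7 > SKU-126/second 6 > SKU-113/second 5 > SKU-125/second 2.
SKU-121 first at 16: fill all 3 — 11 left.
SKU-113 first at 13: fill all 4 — 7 left.
SKU-121/second (12): +3 — 4 left.
SKU-126 first at 9: only 4 left, fill 4.
Total = 16×3 + 13×4 + 12×3 + 9×4 = 172.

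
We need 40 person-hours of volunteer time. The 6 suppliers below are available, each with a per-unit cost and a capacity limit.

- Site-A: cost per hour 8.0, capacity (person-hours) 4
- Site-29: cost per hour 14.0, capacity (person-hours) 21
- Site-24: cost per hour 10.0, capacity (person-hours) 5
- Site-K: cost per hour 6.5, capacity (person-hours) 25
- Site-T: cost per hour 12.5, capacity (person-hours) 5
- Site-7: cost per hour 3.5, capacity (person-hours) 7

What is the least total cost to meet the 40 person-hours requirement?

Fill from the cheapest supplier first.
Site-7 at 3.5: take all 7 person-hours → 33 still needed.
Site-K (6.5): use full 25 → 8 person-hours to go.
Site-A at 8.0: take all 4 person-hours → 4 still needed.
Take 4 from Site-24 at 10.0 to finish.
Site-T, Site-29: unused.
Cost = 7×3.5 + 25×6.5 + 4×8.0 + 4×10.0 = 259.

259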